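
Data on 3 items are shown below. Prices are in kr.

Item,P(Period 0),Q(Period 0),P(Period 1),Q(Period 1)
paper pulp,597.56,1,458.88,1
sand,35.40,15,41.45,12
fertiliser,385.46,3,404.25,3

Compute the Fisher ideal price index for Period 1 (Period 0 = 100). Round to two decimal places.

Laspeyres component (base-period weights):
ΣP(Period 1)Q(Period 0) = 458.88×1 + 41.45×15 + 404.25×3 = 458.88 + 621.75 + 1212.75 = 2293.38
ΣP(Period 0)Q(Period 0) = 597.56×1 + 35.40×15 + 385.46×3 = 597.56 + 531 + 1156.38 = 2284.94
L = 2293.38 / 2284.94 × 100 = 100.3694
Paasche component (current-period weights):
ΣP(Period 1)Q(Period 1) = 458.88×1 + 41.45×12 + 404.25×3 = 458.88 + 497.4 + 1212.75 = 2169.03
ΣP(Period 0)Q(Period 1) = 597.56×1 + 35.40×12 + 385.46×3 = 597.56 + 424.8 + 1156.38 = 2178.74
P = 2169.03 / 2178.74 × 100 = 99.5543
Fisher = √(L × P) = √(100.3694 × 99.5543) = 99.9610

99.96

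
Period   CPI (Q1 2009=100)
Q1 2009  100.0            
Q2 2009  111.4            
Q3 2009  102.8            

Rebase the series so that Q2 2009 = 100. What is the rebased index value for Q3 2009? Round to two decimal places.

92.28

Rebased(Q3 2009) = 102.8 / 111.4 × 100 = 92.2801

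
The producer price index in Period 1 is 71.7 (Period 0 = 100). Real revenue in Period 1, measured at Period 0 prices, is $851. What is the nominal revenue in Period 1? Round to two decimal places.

610.17

Nominal = Real × (Index/100) = 851 × (71.7/100)
        = 851 × 0.717 = 610.1670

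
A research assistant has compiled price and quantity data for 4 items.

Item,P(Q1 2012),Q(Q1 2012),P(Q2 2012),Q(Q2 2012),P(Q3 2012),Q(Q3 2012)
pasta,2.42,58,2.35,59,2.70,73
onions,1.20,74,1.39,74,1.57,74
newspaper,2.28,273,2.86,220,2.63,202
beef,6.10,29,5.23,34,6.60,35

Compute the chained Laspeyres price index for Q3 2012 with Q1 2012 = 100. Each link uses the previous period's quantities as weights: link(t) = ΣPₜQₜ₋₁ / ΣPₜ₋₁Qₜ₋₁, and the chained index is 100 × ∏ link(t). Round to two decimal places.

117.17

Link Q1 2012→Q2 2012:
ΣP(Q2 2012)Q(Q1 2012) = 2.35×58 + 1.39×74 + 2.86×273 + 5.23×29 = 136.3 + 102.86 + 780.78 + 151.67 = 1171.61
ΣP(Q1 2012)Q(Q1 2012) = 2.42×58 + 1.20×74 + 2.28×273 + 6.10×29 = 140.36 + 88.8 + 622.44 + 176.9 = 1028.5
link = 1171.61/1028.5 = 1.139144
Link Q2 2012→Q3 2012:
ΣP(Q3 2012)Q(Q2 2012) = 2.70×59 + 1.57×74 + 2.63×220 + 6.60×34 = 159.3 + 116.18 + 578.6 + 224.4 = 1078.48
ΣP(Q2 2012)Q(Q2 2012) = 2.35×59 + 1.39×74 + 2.86×220 + 5.23×34 = 138.65 + 102.86 + 629.2 + 177.82 = 1048.53
link = 1078.48/1048.53 = 1.028564
Chained index = 100 × 1.139144 × 1.028564 = 117.1683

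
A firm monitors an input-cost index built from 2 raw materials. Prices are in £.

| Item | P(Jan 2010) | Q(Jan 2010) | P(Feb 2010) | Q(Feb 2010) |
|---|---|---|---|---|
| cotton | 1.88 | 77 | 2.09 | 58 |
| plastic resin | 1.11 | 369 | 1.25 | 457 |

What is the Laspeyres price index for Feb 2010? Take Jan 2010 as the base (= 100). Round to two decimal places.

112.24

Laspeyres price index uses base-period quantities as weights.
ΣP(Feb 2010)·Q(Jan 2010) = 2.09×77 + 1.25×369 = 160.93 + 461.25 = 622.18
ΣP(Jan 2010)·Q(Jan 2010) = 1.88×77 + 1.11×369 = 144.76 + 409.59 = 554.35
Index = 622.18 / 554.35 × 100 = 112.2360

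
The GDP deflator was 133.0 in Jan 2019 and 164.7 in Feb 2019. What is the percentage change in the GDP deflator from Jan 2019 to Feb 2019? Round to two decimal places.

Change = (164.7 − 133.0) / 133.0 × 100
       = 31.7 / 133.0 × 100 = 23.8346%

23.83%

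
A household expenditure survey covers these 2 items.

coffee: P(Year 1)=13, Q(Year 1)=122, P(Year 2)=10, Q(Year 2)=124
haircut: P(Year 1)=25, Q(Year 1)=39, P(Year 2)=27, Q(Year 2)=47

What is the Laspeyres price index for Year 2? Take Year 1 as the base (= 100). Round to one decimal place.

Laspeyres price index uses base-period quantities as weights.
ΣP(Year 2)·Q(Year 1) = 10×122 + 27×39 = 1220 + 1053 = 2273
ΣP(Year 1)·Q(Year 1) = 13×122 + 25×39 = 1586 + 975 = 2561
Index = 2273 / 2561 × 100 = 88.7544

88.8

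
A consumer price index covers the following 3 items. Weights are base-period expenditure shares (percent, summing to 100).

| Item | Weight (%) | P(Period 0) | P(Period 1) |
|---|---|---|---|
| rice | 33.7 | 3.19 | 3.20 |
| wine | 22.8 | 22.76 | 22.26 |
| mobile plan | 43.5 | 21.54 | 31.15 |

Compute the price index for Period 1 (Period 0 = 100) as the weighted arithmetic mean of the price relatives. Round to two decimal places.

rice: 33.7 × (3.20/3.19) = 33.7 × 1.003135 = 33.8056
wine: 22.8 × (22.26/22.76) = 22.8 × 0.978032 = 22.2991
mobile plan: 43.5 × (31.15/21.54) = 43.5 × 1.446147 = 62.9074
Index = Σ wᵢ·(p₁ᵢ/p₀ᵢ) = 33.8056 + 22.2991 + 62.9074 = 119.0121

119.01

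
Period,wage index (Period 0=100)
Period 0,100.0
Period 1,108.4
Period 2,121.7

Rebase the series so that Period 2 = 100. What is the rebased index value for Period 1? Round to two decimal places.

Rebased(Period 1) = 108.4 / 121.7 × 100 = 89.0715

89.07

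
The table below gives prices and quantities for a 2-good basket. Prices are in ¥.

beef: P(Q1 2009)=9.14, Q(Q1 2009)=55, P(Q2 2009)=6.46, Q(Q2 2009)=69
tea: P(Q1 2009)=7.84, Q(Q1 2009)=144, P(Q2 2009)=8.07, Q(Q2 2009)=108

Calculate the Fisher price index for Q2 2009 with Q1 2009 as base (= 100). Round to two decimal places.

91.06

Laspeyres component (base-period weights):
ΣP(Q2 2009)Q(Q1 2009) = 6.46×55 + 8.07×144 = 355.3 + 1162.08 = 1517.38
ΣP(Q1 2009)Q(Q1 2009) = 9.14×55 + 7.84×144 = 502.7 + 1128.96 = 1631.66
L = 1517.38 / 1631.66 × 100 = 92.9961
Paasche component (current-period weights):
ΣP(Q2 2009)Q(Q2 2009) = 6.46×69 + 8.07×108 = 445.74 + 871.56 = 1317.3
ΣP(Q1 2009)Q(Q2 2009) = 9.14×69 + 7.84×108 = 630.66 + 846.72 = 1477.38
P = 1317.3 / 1477.38 × 100 = 89.1646
Fisher = √(L × P) = √(92.9961 × 89.1646) = 91.0602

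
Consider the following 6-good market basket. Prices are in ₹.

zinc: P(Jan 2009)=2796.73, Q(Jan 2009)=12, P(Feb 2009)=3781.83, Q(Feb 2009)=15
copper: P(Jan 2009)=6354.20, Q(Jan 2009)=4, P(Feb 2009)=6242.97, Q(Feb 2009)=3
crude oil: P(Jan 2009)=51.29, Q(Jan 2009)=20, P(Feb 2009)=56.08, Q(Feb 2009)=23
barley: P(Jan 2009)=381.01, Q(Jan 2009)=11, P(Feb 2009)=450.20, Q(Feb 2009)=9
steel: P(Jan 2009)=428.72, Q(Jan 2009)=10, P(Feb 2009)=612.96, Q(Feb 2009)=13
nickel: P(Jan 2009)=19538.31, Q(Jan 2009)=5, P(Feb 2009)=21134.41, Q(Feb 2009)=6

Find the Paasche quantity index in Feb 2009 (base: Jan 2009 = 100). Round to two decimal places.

114.53

Paasche quantity index uses current-period prices as weights.
ΣP(Feb 2009)·Q(Feb 2009) = 3781.83×15 + 6242.97×3 + 56.08×23 + 450.20×9 + 612.96×13 + 21134.41×6 = 56727.45 + 18728.91 + 1289.84 + 4051.8 + 7968.48 + 126806.46 = 215572.94
ΣP(Feb 2009)·Q(Jan 2009) = 3781.83×12 + 6242.97×4 + 56.08×20 + 450.20×11 + 612.96×10 + 21134.41×5 = 45381.96 + 24971.88 + 1121.6 + 4952.2 + 6129.6 + 105672.05 = 188229.29
Index = 215572.94 / 188229.29 × 100 = 114.5268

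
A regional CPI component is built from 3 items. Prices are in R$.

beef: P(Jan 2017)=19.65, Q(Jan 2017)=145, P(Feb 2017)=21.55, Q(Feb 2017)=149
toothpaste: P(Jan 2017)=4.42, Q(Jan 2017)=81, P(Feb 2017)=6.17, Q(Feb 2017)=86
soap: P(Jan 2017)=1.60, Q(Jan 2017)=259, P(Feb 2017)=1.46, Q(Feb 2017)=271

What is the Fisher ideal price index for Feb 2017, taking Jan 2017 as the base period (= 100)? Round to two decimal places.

110.55

Laspeyres component (base-period weights):
ΣP(Feb 2017)Q(Jan 2017) = 21.55×145 + 6.17×81 + 1.46×259 = 3124.75 + 499.77 + 378.14 = 4002.66
ΣP(Jan 2017)Q(Jan 2017) = 19.65×145 + 4.42×81 + 1.60×259 = 2849.25 + 358.02 + 414.4 = 3621.67
L = 4002.66 / 3621.67 × 100 = 110.5197
Paasche component (current-period weights):
ΣP(Feb 2017)Q(Feb 2017) = 21.55×149 + 6.17×86 + 1.46×271 = 3210.95 + 530.62 + 395.66 = 4137.23
ΣP(Jan 2017)Q(Feb 2017) = 19.65×149 + 4.42×86 + 1.60×271 = 2927.85 + 380.12 + 433.6 = 3741.57
P = 4137.23 / 3741.57 × 100 = 110.5747
Fisher = √(L × P) = √(110.5197 × 110.5747) = 110.5472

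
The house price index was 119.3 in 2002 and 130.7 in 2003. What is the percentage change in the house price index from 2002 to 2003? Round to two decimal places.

Change = (130.7 − 119.3) / 119.3 × 100
       = 11.4 / 119.3 × 100 = 9.5557%

9.56%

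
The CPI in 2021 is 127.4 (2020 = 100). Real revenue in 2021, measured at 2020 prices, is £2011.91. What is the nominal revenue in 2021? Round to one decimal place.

Nominal = Real × (Index/100) = 2011.91 × (127.4/100)
        = 2011.91 × 1.274 = 2563.1733

2563.2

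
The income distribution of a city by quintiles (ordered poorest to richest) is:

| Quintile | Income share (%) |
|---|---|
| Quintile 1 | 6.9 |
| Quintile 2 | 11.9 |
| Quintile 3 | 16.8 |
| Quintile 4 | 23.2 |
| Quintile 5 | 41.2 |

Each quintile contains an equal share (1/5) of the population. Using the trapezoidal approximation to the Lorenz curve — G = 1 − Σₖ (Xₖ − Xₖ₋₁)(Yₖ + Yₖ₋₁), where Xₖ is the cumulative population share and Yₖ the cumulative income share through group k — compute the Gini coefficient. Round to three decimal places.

Cumulative income shares Yₖ: 0.0690, 0.1880, 0.3560, 0.5880, 1.0000
Σ (Xₖ−Xₖ₋₁)(Yₖ+Yₖ₋₁) = (1/5)(0.0690+0.0000) + (1/5)(0.1880+0.0690) + (1/5)(0.3560+0.1880) + (1/5)(0.5880+0.3560) + (1/5)(1.0000+0.5880)
  = 0.0138 + 0.0514 + 0.1088 + 0.1888 + 0.3176 = 0.6804
G = 1 − 0.6804 = 0.3196

0.320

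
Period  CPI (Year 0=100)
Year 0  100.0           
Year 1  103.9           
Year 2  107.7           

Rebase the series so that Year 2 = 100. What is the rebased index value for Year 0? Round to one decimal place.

92.9

Rebased(Year 0) = 100.0 / 107.7 × 100 = 92.8505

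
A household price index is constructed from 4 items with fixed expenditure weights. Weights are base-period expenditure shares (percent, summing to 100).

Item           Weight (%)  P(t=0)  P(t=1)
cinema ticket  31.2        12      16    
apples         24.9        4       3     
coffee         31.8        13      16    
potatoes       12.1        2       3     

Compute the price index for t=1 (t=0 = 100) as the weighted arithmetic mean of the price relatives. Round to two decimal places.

117.56

cinema ticket: 31.2 × (16/12) = 31.2 × 1.333333 = 41.6000
apples: 24.9 × (3/4) = 24.9 × 0.750000 = 18.6750
coffee: 31.8 × (16/13) = 31.8 × 1.230769 = 39.1385
potatoes: 12.1 × (3/2) = 12.1 × 1.500000 = 18.1500
Index = Σ wᵢ·(p₁ᵢ/p₀ᵢ) = 41.6000 + 18.6750 + 39.1385 + 18.1500 = 117.5635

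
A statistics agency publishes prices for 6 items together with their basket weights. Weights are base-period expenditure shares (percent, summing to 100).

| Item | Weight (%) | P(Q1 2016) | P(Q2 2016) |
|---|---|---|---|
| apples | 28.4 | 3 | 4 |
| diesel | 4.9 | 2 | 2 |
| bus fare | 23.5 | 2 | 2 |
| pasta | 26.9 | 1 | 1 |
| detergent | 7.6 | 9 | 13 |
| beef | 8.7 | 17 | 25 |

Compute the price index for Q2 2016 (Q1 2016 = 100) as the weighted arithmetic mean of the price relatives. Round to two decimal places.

apples: 28.4 × (4/3) = 28.4 × 1.333333 = 37.8667
diesel: 4.9 × (2/2) = 4.9 × 1.000000 = 4.9000
bus fare: 23.5 × (2/2) = 23.5 × 1.000000 = 23.5000
pasta: 26.9 × (1/1) = 26.9 × 1.000000 = 26.9000
detergent: 7.6 × (13/9) = 7.6 × 1.444444 = 10.9778
beef: 8.7 × (25/17) = 8.7 × 1.470588 = 12.7941
Index = Σ wᵢ·(p₁ᵢ/p₀ᵢ) = 37.8667 + 4.9000 + 23.5000 + 26.9000 + 10.9778 + 12.7941 = 116.9386

116.94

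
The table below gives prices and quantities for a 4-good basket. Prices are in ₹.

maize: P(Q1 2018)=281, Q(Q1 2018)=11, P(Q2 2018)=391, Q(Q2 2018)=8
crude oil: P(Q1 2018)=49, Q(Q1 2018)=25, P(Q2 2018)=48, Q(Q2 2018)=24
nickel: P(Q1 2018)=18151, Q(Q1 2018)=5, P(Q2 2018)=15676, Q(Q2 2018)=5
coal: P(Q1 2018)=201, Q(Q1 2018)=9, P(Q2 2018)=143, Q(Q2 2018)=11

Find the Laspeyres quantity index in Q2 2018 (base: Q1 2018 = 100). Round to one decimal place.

99.5

Laspeyres quantity index uses base-period prices as weights.
ΣP(Q1 2018)·Q(Q2 2018) = 281×8 + 49×24 + 18151×5 + 201×11 = 2248 + 1176 + 90755 + 2211 = 96390
ΣP(Q1 2018)·Q(Q1 2018) = 281×11 + 49×25 + 18151×5 + 201×9 = 3091 + 1225 + 90755 + 1809 = 96880
Index = 96390 / 96880 × 100 = 99.4942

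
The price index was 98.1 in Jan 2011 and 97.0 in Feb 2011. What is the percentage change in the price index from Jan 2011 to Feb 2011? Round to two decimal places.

-1.12%

Change = (97.0 − 98.1) / 98.1 × 100
       = -1.1 / 98.1 × 100 = -1.1213%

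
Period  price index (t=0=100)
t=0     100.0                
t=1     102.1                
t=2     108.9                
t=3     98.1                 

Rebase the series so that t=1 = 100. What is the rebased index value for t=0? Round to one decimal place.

Rebased(t=0) = 100.0 / 102.1 × 100 = 97.9432

97.9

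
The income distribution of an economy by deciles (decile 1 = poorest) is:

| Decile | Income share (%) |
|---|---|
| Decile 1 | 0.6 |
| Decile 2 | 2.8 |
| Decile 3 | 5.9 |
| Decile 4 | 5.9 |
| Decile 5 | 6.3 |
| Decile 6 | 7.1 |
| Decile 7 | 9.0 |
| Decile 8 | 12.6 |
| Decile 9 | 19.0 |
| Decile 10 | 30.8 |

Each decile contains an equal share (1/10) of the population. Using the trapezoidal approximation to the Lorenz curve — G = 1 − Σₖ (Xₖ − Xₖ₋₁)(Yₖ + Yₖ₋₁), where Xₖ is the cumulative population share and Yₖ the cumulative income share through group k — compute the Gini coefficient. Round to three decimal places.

Cumulative income shares Yₖ: 0.0060, 0.0340, 0.0930, 0.1520, 0.2150, 0.2860, 0.3760, 0.5020, 0.6920, 1.0000
Σ (Xₖ−Xₖ₋₁)(Yₖ+Yₖ₋₁) = (1/10)(0.0060+0.0000) + (1/10)(0.0340+0.0060) + (1/10)(0.0930+0.0340) + (1/10)(0.1520+0.0930) + (1/10)(0.2150+0.1520) + (1/10)(0.2860+0.2150) + (1/10)(0.3760+0.2860) + (1/10)(0.5020+0.3760) + (1/10)(0.6920+0.5020) + (1/10)(1.0000+0.6920)
  = 0.0006 + 0.0040 + 0.0127 + 0.0245 + 0.0367 + 0.0501 + 0.0662 + 0.0878 + 0.1194 + 0.1692 = 0.5712
G = 1 − 0.5712 = 0.4288

0.429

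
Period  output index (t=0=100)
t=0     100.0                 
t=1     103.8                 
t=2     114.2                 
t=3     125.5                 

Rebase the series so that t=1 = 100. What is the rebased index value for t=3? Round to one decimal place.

Rebased(t=3) = 125.5 / 103.8 × 100 = 120.9056

120.9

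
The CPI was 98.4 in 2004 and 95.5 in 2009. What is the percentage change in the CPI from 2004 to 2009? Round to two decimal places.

-2.95%

Change = (95.5 − 98.4) / 98.4 × 100
       = -2.9 / 98.4 × 100 = -2.9472%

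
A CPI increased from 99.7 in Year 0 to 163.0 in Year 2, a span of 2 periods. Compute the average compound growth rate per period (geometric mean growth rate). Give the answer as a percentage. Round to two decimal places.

Growth factor = (163.0/99.7)^(1/2) = (1.634905)^(1/2) = 1.278634
Growth rate = 1.278634 − 1 = 0.278634 = 27.8634%

27.86%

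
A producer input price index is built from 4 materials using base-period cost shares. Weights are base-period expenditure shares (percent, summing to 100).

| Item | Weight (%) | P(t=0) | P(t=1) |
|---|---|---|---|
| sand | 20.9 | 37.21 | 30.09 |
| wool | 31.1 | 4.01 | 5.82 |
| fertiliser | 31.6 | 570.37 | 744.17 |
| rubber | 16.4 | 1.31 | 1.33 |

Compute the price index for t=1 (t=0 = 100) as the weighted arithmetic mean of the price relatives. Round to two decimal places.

sand: 20.9 × (30.09/37.21) = 20.9 × 0.808654 = 16.9009
wool: 31.1 × (5.82/4.01) = 31.1 × 1.451372 = 45.1377
fertiliser: 31.6 × (744.17/570.37) = 31.6 × 1.304714 = 41.2290
rubber: 16.4 × (1.33/1.31) = 16.4 × 1.015267 = 16.6504
Index = Σ wᵢ·(p₁ᵢ/p₀ᵢ) = 16.9009 + 45.1377 + 41.2290 + 16.6504 = 119.9179

119.92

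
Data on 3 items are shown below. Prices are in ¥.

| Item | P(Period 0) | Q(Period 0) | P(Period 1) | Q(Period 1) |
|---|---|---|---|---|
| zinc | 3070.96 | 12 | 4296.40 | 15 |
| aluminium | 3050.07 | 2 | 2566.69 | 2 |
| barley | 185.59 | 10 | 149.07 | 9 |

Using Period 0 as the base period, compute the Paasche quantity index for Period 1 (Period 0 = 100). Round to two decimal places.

Paasche quantity index uses current-period prices as weights.
ΣP(Period 1)·Q(Period 1) = 4296.40×15 + 2566.69×2 + 149.07×9 = 64446 + 5133.38 + 1341.63 = 70921.01
ΣP(Period 1)·Q(Period 0) = 4296.40×12 + 2566.69×2 + 149.07×10 = 51556.8 + 5133.38 + 1490.7 = 58180.88
Index = 70921.01 / 58180.88 × 100 = 121.8975

121.90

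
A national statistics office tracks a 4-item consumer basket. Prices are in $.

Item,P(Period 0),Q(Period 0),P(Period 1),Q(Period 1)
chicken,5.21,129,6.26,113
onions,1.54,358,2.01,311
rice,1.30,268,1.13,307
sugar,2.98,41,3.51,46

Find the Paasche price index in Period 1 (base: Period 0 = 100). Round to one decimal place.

Paasche price index uses current-period quantities as weights.
ΣP(Period 1)·Q(Period 1) = 6.26×113 + 2.01×311 + 1.13×307 + 3.51×46 = 707.38 + 625.11 + 346.91 + 161.46 = 1840.86
ΣP(Period 0)·Q(Period 1) = 5.21×113 + 1.54×311 + 1.30×307 + 2.98×46 = 588.73 + 478.94 + 399.1 + 137.08 = 1603.85
Index = 1840.86 / 1603.85 × 100 = 114.7776

114.8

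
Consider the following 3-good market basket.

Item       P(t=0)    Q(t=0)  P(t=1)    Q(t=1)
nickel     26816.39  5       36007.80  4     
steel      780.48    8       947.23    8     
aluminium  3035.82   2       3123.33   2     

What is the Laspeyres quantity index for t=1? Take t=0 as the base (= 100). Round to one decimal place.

81.7

Laspeyres quantity index uses base-period prices as weights.
ΣP(t=0)·Q(t=1) = 26816.39×4 + 780.48×8 + 3035.82×2 = 107265.56 + 6243.84 + 6071.64 = 119581.04
ΣP(t=0)·Q(t=0) = 26816.39×5 + 780.48×8 + 3035.82×2 = 134081.95 + 6243.84 + 6071.64 = 146397.43
Index = 119581.04 / 146397.43 × 100 = 81.6825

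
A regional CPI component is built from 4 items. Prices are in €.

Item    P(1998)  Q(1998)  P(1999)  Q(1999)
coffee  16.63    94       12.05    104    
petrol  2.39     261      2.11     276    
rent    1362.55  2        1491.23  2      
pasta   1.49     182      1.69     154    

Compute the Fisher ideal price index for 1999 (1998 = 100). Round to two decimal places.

Laspeyres component (base-period weights):
ΣP(1999)Q(1998) = 12.05×94 + 2.11×261 + 1491.23×2 + 1.69×182 = 1132.7 + 550.71 + 2982.46 + 307.58 = 4973.45
ΣP(1998)Q(1998) = 16.63×94 + 2.39×261 + 1362.55×2 + 1.49×182 = 1563.22 + 623.79 + 2725.1 + 271.18 = 5183.29
L = 4973.45 / 5183.29 × 100 = 95.9516
Paasche component (current-period weights):
ΣP(1999)Q(1999) = 12.05×104 + 2.11×276 + 1491.23×2 + 1.69×154 = 1253.2 + 582.36 + 2982.46 + 260.26 = 5078.28
ΣP(1998)Q(1999) = 16.63×104 + 2.39×276 + 1362.55×2 + 1.49×154 = 1729.52 + 659.64 + 2725.1 + 229.46 = 5343.72
P = 5078.28 / 5343.72 × 100 = 95.0327
Fisher = √(L × P) = √(95.9516 × 95.0327) = 95.4910

95.49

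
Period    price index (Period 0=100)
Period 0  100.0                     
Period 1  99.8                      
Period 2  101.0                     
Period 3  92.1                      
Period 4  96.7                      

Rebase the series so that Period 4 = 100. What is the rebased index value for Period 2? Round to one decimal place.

Rebased(Period 2) = 101.0 / 96.7 × 100 = 104.4467

104.4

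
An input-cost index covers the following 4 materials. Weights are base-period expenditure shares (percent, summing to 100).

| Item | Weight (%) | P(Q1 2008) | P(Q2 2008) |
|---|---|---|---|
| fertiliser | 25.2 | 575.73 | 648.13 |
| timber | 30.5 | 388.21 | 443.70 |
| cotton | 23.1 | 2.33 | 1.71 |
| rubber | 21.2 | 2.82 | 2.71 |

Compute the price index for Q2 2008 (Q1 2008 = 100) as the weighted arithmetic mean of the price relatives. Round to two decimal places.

fertiliser: 25.2 × (648.13/575.73) = 25.2 × 1.125753 = 28.3690
timber: 30.5 × (443.70/388.21) = 30.5 × 1.142938 = 34.8596
cotton: 23.1 × (1.71/2.33) = 23.1 × 0.733906 = 16.9532
rubber: 21.2 × (2.71/2.82) = 21.2 × 0.960993 = 20.3730
Index = Σ wᵢ·(p₁ᵢ/p₀ᵢ) = 28.3690 + 34.8596 + 16.9532 + 20.3730 = 100.5549

100.55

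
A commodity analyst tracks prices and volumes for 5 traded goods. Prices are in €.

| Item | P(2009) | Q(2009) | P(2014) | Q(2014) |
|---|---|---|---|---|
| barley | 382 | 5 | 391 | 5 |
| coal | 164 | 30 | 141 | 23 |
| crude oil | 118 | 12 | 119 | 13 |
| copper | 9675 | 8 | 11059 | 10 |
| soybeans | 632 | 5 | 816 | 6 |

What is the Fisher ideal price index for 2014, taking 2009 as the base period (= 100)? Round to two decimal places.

113.11

Laspeyres component (base-period weights):
ΣP(2014)Q(2009) = 391×5 + 141×30 + 119×12 + 11059×8 + 816×5 = 1955 + 4230 + 1428 + 88472 + 4080 = 100165
ΣP(2009)Q(2009) = 382×5 + 164×30 + 118×12 + 9675×8 + 632×5 = 1910 + 4920 + 1416 + 77400 + 3160 = 88806
L = 100165 / 88806 × 100 = 112.7908
Paasche component (current-period weights):
ΣP(2014)Q(2014) = 391×5 + 141×23 + 119×13 + 11059×10 + 816×6 = 1955 + 3243 + 1547 + 110590 + 4896 = 122231
ΣP(2009)Q(2014) = 382×5 + 164×23 + 118×13 + 9675×10 + 632×6 = 1910 + 3772 + 1534 + 96750 + 3792 = 107758
P = 122231 / 107758 × 100 = 113.4310
Fisher = √(L × P) = √(112.7908 × 113.4310) = 113.1105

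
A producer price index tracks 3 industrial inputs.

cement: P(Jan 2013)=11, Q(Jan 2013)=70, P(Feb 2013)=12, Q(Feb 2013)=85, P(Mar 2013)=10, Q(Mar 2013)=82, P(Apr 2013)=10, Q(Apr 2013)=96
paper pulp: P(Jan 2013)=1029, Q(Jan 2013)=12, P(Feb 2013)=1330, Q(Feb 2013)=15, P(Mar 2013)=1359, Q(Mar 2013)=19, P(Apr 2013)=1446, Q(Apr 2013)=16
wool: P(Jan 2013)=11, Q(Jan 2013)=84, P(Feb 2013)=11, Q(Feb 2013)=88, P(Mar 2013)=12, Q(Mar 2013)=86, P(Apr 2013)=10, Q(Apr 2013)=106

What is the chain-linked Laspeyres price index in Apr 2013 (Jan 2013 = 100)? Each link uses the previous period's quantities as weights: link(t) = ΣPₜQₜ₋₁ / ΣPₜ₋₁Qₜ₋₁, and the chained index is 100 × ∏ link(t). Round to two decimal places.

135.12

Link Jan 2013→Feb 2013:
ΣP(Feb 2013)Q(Jan 2013) = 12×70 + 1330×12 + 11×84 = 840 + 15960 + 924 = 17724
ΣP(Jan 2013)Q(Jan 2013) = 11×70 + 1029×12 + 11×84 = 770 + 12348 + 924 = 14042
link = 17724/14042 = 1.262213
Link Feb 2013→Mar 2013:
ΣP(Mar 2013)Q(Feb 2013) = 10×85 + 1359×15 + 12×88 = 850 + 20385 + 1056 = 22291
ΣP(Feb 2013)Q(Feb 2013) = 12×85 + 1330×15 + 11×88 = 1020 + 19950 + 968 = 21938
link = 22291/21938 = 1.016091
Link Mar 2013→Apr 2013:
ΣP(Apr 2013)Q(Mar 2013) = 10×82 + 1446×19 + 10×86 = 820 + 27474 + 860 = 29154
ΣP(Mar 2013)Q(Mar 2013) = 10×82 + 1359×19 + 12×86 = 820 + 25821 + 1032 = 27673
link = 29154/27673 = 1.053518
Chained index = 100 × 1.262213 × 1.016091 × 1.053518 = 135.1161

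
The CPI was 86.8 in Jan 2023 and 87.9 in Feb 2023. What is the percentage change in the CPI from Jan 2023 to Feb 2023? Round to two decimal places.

1.27%

Change = (87.9 − 86.8) / 86.8 × 100
       = 1.1 / 86.8 × 100 = 1.2673%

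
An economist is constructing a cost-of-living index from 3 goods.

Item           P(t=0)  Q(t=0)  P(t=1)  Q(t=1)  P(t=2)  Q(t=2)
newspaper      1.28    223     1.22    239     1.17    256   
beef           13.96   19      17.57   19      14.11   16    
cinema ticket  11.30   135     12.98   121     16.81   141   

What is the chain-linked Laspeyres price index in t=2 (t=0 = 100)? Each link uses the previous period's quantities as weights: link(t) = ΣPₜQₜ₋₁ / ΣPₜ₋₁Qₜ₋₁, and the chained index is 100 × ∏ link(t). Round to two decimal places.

133.53

Link t=0→t=1:
ΣP(t=1)Q(t=0) = 1.22×223 + 17.57×19 + 12.98×135 = 272.06 + 333.83 + 1752.3 = 2358.19
ΣP(t=0)Q(t=0) = 1.28×223 + 13.96×19 + 11.30×135 = 285.44 + 265.24 + 1525.5 = 2076.18
link = 2358.19/2076.18 = 1.135831
Link t=1→t=2:
ΣP(t=2)Q(t=1) = 1.17×239 + 14.11×19 + 16.81×121 = 279.63 + 268.09 + 2034.01 = 2581.73
ΣP(t=1)Q(t=1) = 1.22×239 + 17.57×19 + 12.98×121 = 291.58 + 333.83 + 1570.58 = 2195.99
link = 2581.73/2195.99 = 1.175657
Chained index = 100 × 1.135831 × 1.175657 = 133.5347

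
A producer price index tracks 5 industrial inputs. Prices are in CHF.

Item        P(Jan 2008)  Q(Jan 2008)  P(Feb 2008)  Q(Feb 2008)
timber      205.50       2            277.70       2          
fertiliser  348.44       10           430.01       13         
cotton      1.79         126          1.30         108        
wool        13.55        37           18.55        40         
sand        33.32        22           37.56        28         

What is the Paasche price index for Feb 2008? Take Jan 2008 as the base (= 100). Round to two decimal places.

122.25

Paasche price index uses current-period quantities as weights.
ΣP(Feb 2008)·Q(Feb 2008) = 277.70×2 + 430.01×13 + 1.30×108 + 18.55×40 + 37.56×28 = 555.4 + 5590.13 + 140.4 + 742 + 1051.68 = 8079.61
ΣP(Jan 2008)·Q(Feb 2008) = 205.50×2 + 348.44×13 + 1.79×108 + 13.55×40 + 33.32×28 = 411 + 4529.72 + 193.32 + 542 + 932.96 = 6609
Index = 8079.61 / 6609 × 100 = 122.2516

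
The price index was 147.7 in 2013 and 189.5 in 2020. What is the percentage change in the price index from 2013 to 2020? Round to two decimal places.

28.30%

Change = (189.5 − 147.7) / 147.7 × 100
       = 41.8 / 147.7 × 100 = 28.3006%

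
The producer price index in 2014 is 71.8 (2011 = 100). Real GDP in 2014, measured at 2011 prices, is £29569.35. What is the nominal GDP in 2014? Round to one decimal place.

21230.8

Nominal = Real × (Index/100) = 29569.35 × (71.8/100)
        = 29569.35 × 0.718 = 21230.7933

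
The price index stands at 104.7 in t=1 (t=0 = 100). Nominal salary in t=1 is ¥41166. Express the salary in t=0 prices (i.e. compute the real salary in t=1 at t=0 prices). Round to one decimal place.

Real = Nominal ÷ (Index/100) = 41166 ÷ (104.7/100)
     = 41166 ÷ 1.047 = 39318.0516

39318.1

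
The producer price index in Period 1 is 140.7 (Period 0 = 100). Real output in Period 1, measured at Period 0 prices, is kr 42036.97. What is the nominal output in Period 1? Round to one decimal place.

59146.0

Nominal = Real × (Index/100) = 42036.97 × (140.7/100)
        = 42036.97 × 1.407 = 59146.0168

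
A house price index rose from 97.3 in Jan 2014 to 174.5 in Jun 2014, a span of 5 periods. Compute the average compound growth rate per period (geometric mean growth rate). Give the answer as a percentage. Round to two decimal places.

12.39%

Growth factor = (174.5/97.3)^(1/5) = (1.793422)^(1/5) = 1.123923
Growth rate = 1.123923 − 1 = 0.123923 = 12.3923%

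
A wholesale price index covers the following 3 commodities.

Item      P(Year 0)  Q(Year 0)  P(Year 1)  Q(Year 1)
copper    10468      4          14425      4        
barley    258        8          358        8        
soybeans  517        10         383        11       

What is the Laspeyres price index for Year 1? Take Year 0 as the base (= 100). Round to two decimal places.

131.13

Laspeyres price index uses base-period quantities as weights.
ΣP(Year 1)·Q(Year 0) = 14425×4 + 358×8 + 383×10 = 57700 + 2864 + 3830 = 64394
ΣP(Year 0)·Q(Year 0) = 10468×4 + 258×8 + 517×10 = 41872 + 2064 + 5170 = 49106
Index = 64394 / 49106 × 100 = 131.1327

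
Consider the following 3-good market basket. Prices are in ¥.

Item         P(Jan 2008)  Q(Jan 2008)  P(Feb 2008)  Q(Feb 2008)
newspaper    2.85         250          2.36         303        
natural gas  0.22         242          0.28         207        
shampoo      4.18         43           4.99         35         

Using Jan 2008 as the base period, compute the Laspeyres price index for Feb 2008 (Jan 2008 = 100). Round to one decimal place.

Laspeyres price index uses base-period quantities as weights.
ΣP(Feb 2008)·Q(Jan 2008) = 2.36×250 + 0.28×242 + 4.99×43 = 590 + 67.76 + 214.57 = 872.33
ΣP(Jan 2008)·Q(Jan 2008) = 2.85×250 + 0.22×242 + 4.18×43 = 712.5 + 53.24 + 179.74 = 945.48
Index = 872.33 / 945.48 × 100 = 92.2632

92.3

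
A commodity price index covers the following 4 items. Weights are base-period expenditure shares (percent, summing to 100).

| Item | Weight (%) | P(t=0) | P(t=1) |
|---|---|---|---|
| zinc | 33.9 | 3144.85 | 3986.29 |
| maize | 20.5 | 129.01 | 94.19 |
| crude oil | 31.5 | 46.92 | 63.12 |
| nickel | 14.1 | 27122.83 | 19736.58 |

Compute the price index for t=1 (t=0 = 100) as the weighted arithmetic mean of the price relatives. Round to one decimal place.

zinc: 33.9 × (3986.29/3144.85) = 33.9 × 1.267561 = 42.9703
maize: 20.5 × (94.19/129.01) = 20.5 × 0.730098 = 14.9670
crude oil: 31.5 × (63.12/46.92) = 31.5 × 1.345269 = 42.3760
nickel: 14.1 × (19736.58/27122.83) = 14.1 × 0.727674 = 10.2602
Index = Σ wᵢ·(p₁ᵢ/p₀ᵢ) = 42.9703 + 14.9670 + 42.3760 + 10.2602 = 110.5735

110.6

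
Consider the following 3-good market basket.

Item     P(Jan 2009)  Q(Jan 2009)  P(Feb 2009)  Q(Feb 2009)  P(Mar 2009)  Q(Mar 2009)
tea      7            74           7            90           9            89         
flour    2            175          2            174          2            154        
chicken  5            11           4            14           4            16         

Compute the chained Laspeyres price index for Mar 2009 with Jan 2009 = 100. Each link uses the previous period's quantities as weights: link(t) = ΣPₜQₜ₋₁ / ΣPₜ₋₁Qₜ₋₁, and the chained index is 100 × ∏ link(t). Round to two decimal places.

116.01

Link Jan 2009→Feb 2009:
ΣP(Feb 2009)Q(Jan 2009) = 7×74 + 2×175 + 4×11 = 518 + 350 + 44 = 912
ΣP(Jan 2009)Q(Jan 2009) = 7×74 + 2×175 + 5×11 = 518 + 350 + 55 = 923
link = 912/923 = 0.988082
Link Feb 2009→Mar 2009:
ΣP(Mar 2009)Q(Feb 2009) = 9×90 + 2×174 + 4×14 = 810 + 348 + 56 = 1214
ΣP(Feb 2009)Q(Feb 2009) = 7×90 + 2×174 + 4×14 = 630 + 348 + 56 = 1034
link = 1214/1034 = 1.174081
Chained index = 100 × 0.988082 × 1.174081 = 116.0089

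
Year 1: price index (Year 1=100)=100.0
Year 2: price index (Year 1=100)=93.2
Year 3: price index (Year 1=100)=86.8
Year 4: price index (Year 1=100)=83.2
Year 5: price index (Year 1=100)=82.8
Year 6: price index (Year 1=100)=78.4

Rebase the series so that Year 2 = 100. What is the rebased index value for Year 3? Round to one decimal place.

Rebased(Year 3) = 86.8 / 93.2 × 100 = 93.1330

93.1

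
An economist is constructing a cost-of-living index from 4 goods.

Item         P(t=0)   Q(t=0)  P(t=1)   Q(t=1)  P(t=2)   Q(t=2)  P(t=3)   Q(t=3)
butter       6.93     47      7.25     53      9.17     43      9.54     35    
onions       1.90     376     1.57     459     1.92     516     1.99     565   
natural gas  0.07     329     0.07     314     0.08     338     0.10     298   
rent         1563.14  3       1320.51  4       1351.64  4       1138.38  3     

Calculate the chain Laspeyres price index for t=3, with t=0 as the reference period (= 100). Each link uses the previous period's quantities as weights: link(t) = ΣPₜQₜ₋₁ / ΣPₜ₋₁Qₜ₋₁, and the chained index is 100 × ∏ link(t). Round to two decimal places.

80.09

Link t=0→t=1:
ΣP(t=1)Q(t=0) = 7.25×47 + 1.57×376 + 0.07×329 + 1320.51×3 = 340.75 + 590.32 + 23.03 + 3961.53 = 4915.63
ΣP(t=0)Q(t=0) = 6.93×47 + 1.90×376 + 0.07×329 + 1563.14×3 = 325.71 + 714.4 + 23.03 + 4689.42 = 5752.56
link = 4915.63/5752.56 = 0.854512
Link t=1→t=2:
ΣP(t=2)Q(t=1) = 9.17×53 + 1.92×459 + 0.08×314 + 1351.64×4 = 486.01 + 881.28 + 25.12 + 5406.56 = 6798.97
ΣP(t=1)Q(t=1) = 7.25×53 + 1.57×459 + 0.07×314 + 1320.51×4 = 384.25 + 720.63 + 21.98 + 5282.04 = 6408.9
link = 6798.97/6408.9 = 1.060864
Link t=2→t=3:
ΣP(t=3)Q(t=2) = 9.54×43 + 1.99×516 + 0.10×338 + 1138.38×4 = 410.22 + 1026.84 + 33.8 + 4553.52 = 6024.38
ΣP(t=2)Q(t=2) = 9.17×43 + 1.92×516 + 0.08×338 + 1351.64×4 = 394.31 + 990.72 + 27.04 + 5406.56 = 6818.63
link = 6024.38/6818.63 = 0.883518
Chained index = 100 × 0.854512 × 1.060864 × 0.883518 = 80.0927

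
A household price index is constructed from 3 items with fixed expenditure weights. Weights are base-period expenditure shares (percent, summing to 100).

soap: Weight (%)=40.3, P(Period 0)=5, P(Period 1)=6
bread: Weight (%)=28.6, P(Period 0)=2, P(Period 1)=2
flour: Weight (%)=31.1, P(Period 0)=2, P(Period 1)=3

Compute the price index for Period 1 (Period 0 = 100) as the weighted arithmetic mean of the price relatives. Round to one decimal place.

123.6

soap: 40.3 × (6/5) = 40.3 × 1.200000 = 48.3600
bread: 28.6 × (2/2) = 28.6 × 1.000000 = 28.6000
flour: 31.1 × (3/2) = 31.1 × 1.500000 = 46.6500
Index = Σ wᵢ·(p₁ᵢ/p₀ᵢ) = 48.3600 + 28.6000 + 46.6500 = 123.6100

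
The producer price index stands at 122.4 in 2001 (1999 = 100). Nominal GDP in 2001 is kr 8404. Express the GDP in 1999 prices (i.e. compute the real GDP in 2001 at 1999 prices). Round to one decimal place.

Real = Nominal ÷ (Index/100) = 8404 ÷ (122.4/100)
     = 8404 ÷ 1.224 = 6866.0131

6866.0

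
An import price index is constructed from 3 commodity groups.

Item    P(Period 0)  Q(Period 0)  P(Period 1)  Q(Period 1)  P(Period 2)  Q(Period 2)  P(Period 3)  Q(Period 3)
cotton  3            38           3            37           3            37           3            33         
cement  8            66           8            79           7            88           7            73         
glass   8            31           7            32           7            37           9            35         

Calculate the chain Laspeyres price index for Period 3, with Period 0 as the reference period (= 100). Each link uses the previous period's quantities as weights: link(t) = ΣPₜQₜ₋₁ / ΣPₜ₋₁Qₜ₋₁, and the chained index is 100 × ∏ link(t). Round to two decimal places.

95.28

Link Period 0→Period 1:
ΣP(Period 1)Q(Period 0) = 3×38 + 8×66 + 7×31 = 114 + 528 + 217 = 859
ΣP(Period 0)Q(Period 0) = 3×38 + 8×66 + 8×31 = 114 + 528 + 248 = 890
link = 859/890 = 0.965169
Link Period 1→Period 2:
ΣP(Period 2)Q(Period 1) = 3×37 + 7×79 + 7×32 = 111 + 553 + 224 = 888
ΣP(Period 1)Q(Period 1) = 3×37 + 8×79 + 7×32 = 111 + 632 + 224 = 967
link = 888/967 = 0.918304
Link Period 2→Period 3:
ΣP(Period 3)Q(Period 2) = 3×37 + 7×88 + 9×37 = 111 + 616 + 333 = 1060
ΣP(Period 2)Q(Period 2) = 3×37 + 7×88 + 7×37 = 111 + 616 + 259 = 986
link = 1060/986 = 1.075051
Chained index = 100 × 0.965169 × 0.918304 × 1.075051 = 95.2837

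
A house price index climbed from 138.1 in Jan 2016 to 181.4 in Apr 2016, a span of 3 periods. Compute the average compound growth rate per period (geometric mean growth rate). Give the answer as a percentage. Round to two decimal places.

9.52%

Growth factor = (181.4/138.1)^(1/3) = (1.313541)^(1/3) = 1.095169
Growth rate = 1.095169 − 1 = 0.095169 = 9.5169%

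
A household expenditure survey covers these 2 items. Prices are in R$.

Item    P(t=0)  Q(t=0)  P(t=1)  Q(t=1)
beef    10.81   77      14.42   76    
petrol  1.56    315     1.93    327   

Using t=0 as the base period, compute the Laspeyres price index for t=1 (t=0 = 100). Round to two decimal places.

Laspeyres price index uses base-period quantities as weights.
ΣP(t=1)·Q(t=0) = 14.42×77 + 1.93×315 = 1110.34 + 607.95 = 1718.29
ΣP(t=0)·Q(t=0) = 10.81×77 + 1.56×315 = 832.37 + 491.4 = 1323.77
Index = 1718.29 / 1323.77 × 100 = 129.8028

129.80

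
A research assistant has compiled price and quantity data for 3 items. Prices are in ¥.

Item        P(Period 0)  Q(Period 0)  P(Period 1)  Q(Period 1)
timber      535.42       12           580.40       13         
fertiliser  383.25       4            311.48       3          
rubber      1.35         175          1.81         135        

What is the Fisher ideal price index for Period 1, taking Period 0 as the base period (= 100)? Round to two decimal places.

104.63

Laspeyres component (base-period weights):
ΣP(Period 1)Q(Period 0) = 580.40×12 + 311.48×4 + 1.81×175 = 6964.8 + 1245.92 + 316.75 = 8527.47
ΣP(Period 0)Q(Period 0) = 535.42×12 + 383.25×4 + 1.35×175 = 6425.04 + 1533 + 236.25 = 8194.29
L = 8527.47 / 8194.29 × 100 = 104.0660
Paasche component (current-period weights):
ΣP(Period 1)Q(Period 1) = 580.40×13 + 311.48×3 + 1.81×135 = 7545.2 + 934.44 + 244.35 = 8723.99
ΣP(Period 0)Q(Period 1) = 535.42×13 + 383.25×3 + 1.35×135 = 6960.46 + 1149.75 + 182.25 = 8292.46
P = 8723.99 / 8292.46 × 100 = 105.2039
Fisher = √(L × P) = √(104.0660 × 105.2039) = 104.6334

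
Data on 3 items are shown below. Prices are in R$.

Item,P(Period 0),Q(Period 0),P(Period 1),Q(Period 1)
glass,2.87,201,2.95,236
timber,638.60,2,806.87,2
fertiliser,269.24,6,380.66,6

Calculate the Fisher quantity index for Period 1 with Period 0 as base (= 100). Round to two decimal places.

Laspeyres component (base-period weights):
ΣP(Period 0)Q(Period 1) = 2.87×236 + 638.60×2 + 269.24×6 = 677.32 + 1277.2 + 1615.44 = 3569.96
ΣP(Period 0)Q(Period 0) = 2.87×201 + 638.60×2 + 269.24×6 = 576.87 + 1277.2 + 1615.44 = 3469.51
L = 3569.96 / 3469.51 × 100 = 102.8952
Paasche component (current-period weights):
ΣP(Period 1)Q(Period 1) = 2.95×236 + 806.87×2 + 380.66×6 = 696.2 + 1613.74 + 2283.96 = 4593.9
ΣP(Period 1)Q(Period 0) = 2.95×201 + 806.87×2 + 380.66×6 = 592.95 + 1613.74 + 2283.96 = 4490.65
P = 4593.9 / 4490.65 × 100 = 102.2992
Fisher = √(L × P) = √(102.8952 × 102.2992) = 102.5968

102.60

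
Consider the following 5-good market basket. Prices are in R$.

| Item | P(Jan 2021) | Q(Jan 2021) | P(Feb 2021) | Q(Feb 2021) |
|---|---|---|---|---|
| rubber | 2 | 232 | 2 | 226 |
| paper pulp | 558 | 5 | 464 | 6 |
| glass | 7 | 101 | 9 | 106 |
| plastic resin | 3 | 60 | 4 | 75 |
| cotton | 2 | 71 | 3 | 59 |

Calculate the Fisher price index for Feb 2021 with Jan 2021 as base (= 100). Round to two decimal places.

Laspeyres component (base-period weights):
ΣP(Feb 2021)Q(Jan 2021) = 2×232 + 464×5 + 9×101 + 4×60 + 3×71 = 464 + 2320 + 909 + 240 + 213 = 4146
ΣP(Jan 2021)Q(Jan 2021) = 2×232 + 558×5 + 7×101 + 3×60 + 2×71 = 464 + 2790 + 707 + 180 + 142 = 4283
L = 4146 / 4283 × 100 = 96.8013
Paasche component (current-period weights):
ΣP(Feb 2021)Q(Feb 2021) = 2×226 + 464×6 + 9×106 + 4×75 + 3×59 = 452 + 2784 + 954 + 300 + 177 = 4667
ΣP(Jan 2021)Q(Feb 2021) = 2×226 + 558×6 + 7×106 + 3×75 + 2×59 = 452 + 3348 + 742 + 225 + 118 = 4885
P = 4667 / 4885 × 100 = 95.5374
Fisher = √(L × P) = √(96.8013 × 95.5374) = 96.1673

96.17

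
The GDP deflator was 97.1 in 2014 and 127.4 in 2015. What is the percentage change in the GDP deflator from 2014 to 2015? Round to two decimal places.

Change = (127.4 − 97.1) / 97.1 × 100
       = 30.3 / 97.1 × 100 = 31.2049%

31.20%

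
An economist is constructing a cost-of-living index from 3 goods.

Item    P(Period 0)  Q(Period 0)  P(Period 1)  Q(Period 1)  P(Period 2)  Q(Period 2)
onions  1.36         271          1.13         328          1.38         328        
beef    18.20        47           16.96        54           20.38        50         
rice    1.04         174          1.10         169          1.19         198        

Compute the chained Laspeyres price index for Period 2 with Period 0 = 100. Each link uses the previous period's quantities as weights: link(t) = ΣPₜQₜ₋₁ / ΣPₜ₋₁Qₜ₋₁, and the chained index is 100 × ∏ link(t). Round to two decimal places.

Link Period 0→Period 1:
ΣP(Period 1)Q(Period 0) = 1.13×271 + 16.96×47 + 1.10×174 = 306.23 + 797.12 + 191.4 = 1294.75
ΣP(Period 0)Q(Period 0) = 1.36×271 + 18.20×47 + 1.04×174 = 368.56 + 855.4 + 180.96 = 1404.92
link = 1294.75/1404.92 = 0.921583
Link Period 1→Period 2:
ΣP(Period 2)Q(Period 1) = 1.38×328 + 20.38×54 + 1.19×169 = 452.64 + 1100.52 + 201.11 = 1754.27
ΣP(Period 1)Q(Period 1) = 1.13×328 + 16.96×54 + 1.10×169 = 370.64 + 915.84 + 185.9 = 1472.38
link = 1754.27/1472.38 = 1.191452
Chained index = 100 × 0.921583 × 1.191452 = 109.8022

109.80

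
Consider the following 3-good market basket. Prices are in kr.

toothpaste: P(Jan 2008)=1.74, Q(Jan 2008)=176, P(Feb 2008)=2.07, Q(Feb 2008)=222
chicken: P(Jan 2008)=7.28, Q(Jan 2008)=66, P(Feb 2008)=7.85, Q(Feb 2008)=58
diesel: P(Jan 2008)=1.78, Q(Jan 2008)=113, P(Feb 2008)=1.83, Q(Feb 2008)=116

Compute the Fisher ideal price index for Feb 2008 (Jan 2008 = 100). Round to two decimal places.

Laspeyres component (base-period weights):
ΣP(Feb 2008)Q(Jan 2008) = 2.07×176 + 7.85×66 + 1.83×113 = 364.32 + 518.1 + 206.79 = 1089.21
ΣP(Jan 2008)Q(Jan 2008) = 1.74×176 + 7.28×66 + 1.78×113 = 306.24 + 480.48 + 201.14 = 987.86
L = 1089.21 / 987.86 × 100 = 110.2596
Paasche component (current-period weights):
ΣP(Feb 2008)Q(Feb 2008) = 2.07×222 + 7.85×58 + 1.83×116 = 459.54 + 455.3 + 212.28 = 1127.12
ΣP(Jan 2008)Q(Feb 2008) = 1.74×222 + 7.28×58 + 1.78×116 = 386.28 + 422.24 + 206.48 = 1015
P = 1127.12 / 1015 × 100 = 111.0463
Fisher = √(L × P) = √(110.2596 × 111.0463) = 110.6522

110.65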